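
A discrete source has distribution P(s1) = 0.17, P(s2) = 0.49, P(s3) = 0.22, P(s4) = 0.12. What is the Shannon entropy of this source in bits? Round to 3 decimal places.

H = −Σ pᵢ log₂ pᵢ.
−0.17·log₂(0.17) = 0.4346
−0.49·log₂(0.49) = 0.5043
−0.22·log₂(0.22) = 0.4806
−0.12·log₂(0.12) = 0.3671
Sum ≈ 1.7865 → 1.787 bits.

1.787 bits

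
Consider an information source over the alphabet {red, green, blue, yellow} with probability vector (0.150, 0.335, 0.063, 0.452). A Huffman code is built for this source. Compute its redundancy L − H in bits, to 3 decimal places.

Entropy H = −Σ p log₂ p ≈ 1.7082 bits.
Huffman merges: 63/1000+3/20→213/1000; 213/1000+67/200→137/250; 113/250+137/250→1. L = 1761/1000 ≈ 1.7610.
L − H = 1.7610 − 1.7082 = 0.053 bits.

0.053 bits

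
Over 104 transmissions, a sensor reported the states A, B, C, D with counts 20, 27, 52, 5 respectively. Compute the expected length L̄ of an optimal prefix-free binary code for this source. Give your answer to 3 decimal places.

Probabilities are the counts divided by 104.
Repeatedly combine the two least-probable nodes; the expected code length is the sum of the merged weights.
merge 5/104 + 5/26 → 25/104
merge 25/104 + 27/104 → 1/2
merge 1/2 + 1/2 → 1
L = 25/104 + 1/2 + 1 = 181/104 ≈ 1.740 bits/symbol.

1.740 bits/symbol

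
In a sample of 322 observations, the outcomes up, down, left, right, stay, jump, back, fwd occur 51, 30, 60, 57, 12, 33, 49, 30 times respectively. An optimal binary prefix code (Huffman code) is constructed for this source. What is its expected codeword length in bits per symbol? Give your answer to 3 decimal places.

Probabilities are the counts divided by 322.
Repeatedly combine the two least-probable nodes; the expected code length is the sum of the merged weights.
merge 6/161 + 15/161 → 3/23
merge 15/161 + 33/322 → 9/46
merge 3/23 + 7/46 → 13/46
merge 51/322 + 57/322 → 54/161
merge 30/161 + 9/46 → 123/322
merge 13/46 + 54/161 → 199/322
merge 123/322 + 199/322 → 1
L = 3/23 + 9/46 + 13/46 + 54/161 + 123/322 + 199/322 + 1 = 474/161 ≈ 2.944 bits/symbol.

2.944 bits/symbol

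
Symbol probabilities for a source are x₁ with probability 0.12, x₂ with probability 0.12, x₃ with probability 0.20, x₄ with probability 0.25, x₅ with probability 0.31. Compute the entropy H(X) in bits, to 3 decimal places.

H = −Σ pᵢ log₂ pᵢ.
−0.12·log₂(0.12) = 0.3671
−0.12·log₂(0.12) = 0.3671
−0.20·log₂(0.20) = 0.4644
−0.25·log₂(0.25) = 0.5000
−0.31·log₂(0.31) = 0.5238
Sum ≈ 2.2223 → 2.222 bits.

2.222 bits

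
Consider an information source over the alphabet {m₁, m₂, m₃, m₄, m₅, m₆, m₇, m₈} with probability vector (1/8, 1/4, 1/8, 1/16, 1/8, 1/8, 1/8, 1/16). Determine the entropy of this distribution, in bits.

Each probability is a power of 1/2, so log₂(1/p) is an integer.
H = Σ p·log₂(1/p) = 1/8·3 + 1/4·2 + 1/8·3 + 1/16·4 + 1/8·3 + 1/8·3 + 1/8·3 + 1/16·4 = 2.875 bits.

2.875 bits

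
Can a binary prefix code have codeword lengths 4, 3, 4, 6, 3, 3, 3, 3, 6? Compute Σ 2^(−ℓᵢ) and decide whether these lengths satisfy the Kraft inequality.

With common denominator 2^6 = 64: Σ 2^(−ℓᵢ) = 4/64 + 8/64 + 4/64 + 1/64 + 8/64 + 8/64 + 8/64 + 8/64 + 1/64 = 50/64 = 0.78125.
Kraft's inequality requires Σ ≤ 1; here Σ = 0.78125 ≤ 1, so such a prefix code exists.

0.78125; yes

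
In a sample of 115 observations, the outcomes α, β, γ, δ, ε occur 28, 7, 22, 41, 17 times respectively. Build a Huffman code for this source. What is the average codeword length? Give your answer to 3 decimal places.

Probabilities are the counts divided by 115.
Repeatedly combine the two least-probable nodes; the expected code length is the sum of the merged weights.
merge 7/115 + 17/115 → 24/115
merge 22/115 + 24/115 → 2/5
merge 28/115 + 41/115 → 3/5
merge 2/5 + 3/5 → 1
L = 24/115 + 2/5 + 3/5 + 1 = 254/115 ≈ 2.209 bits/symbol.

2.209 bits/symbol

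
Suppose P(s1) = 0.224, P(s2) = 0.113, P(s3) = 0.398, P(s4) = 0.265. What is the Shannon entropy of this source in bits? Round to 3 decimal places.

1.876 bits

H = −Σ pᵢ log₂ pᵢ.
−0.224·log₂(0.224) = 0.4835
−0.113·log₂(0.113) = 0.3555
−0.398·log₂(0.398) = 0.5290
−0.265·log₂(0.265) = 0.5077
Sum ≈ 1.8757 → 1.876 bits.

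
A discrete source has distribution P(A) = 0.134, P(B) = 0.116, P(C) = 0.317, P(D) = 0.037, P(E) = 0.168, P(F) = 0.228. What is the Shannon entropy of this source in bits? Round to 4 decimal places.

2.3691 bits

H = −Σ pᵢ log₂ pᵢ.
−0.134·log₂(0.134) = 0.3886
−0.116·log₂(0.116) = 0.3605
−0.317·log₂(0.317) = 0.5254
−0.037·log₂(0.037) = 0.1760
−0.168·log₂(0.168) = 0.4323
−0.228·log₂(0.228) = 0.4863
Sum ≈ 2.3691 → 2.3691 bits.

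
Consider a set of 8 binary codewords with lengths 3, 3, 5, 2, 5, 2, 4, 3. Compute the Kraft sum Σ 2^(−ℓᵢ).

With common denominator 2^5 = 32: Σ 2^(−ℓᵢ) = 4/32 + 4/32 + 1/32 + 8/32 + 1/32 + 8/32 + 2/32 + 4/32 = 32/32 = 1.

1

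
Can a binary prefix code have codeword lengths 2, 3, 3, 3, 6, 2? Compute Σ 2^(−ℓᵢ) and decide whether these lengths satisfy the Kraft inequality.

0.890625; yes

With common denominator 2^6 = 64: Σ 2^(−ℓᵢ) = 16/64 + 8/64 + 8/64 + 8/64 + 1/64 + 16/64 = 57/64 = 0.890625.
Kraft's inequality requires Σ ≤ 1; here Σ = 0.890625 ≤ 1, so such a prefix code exists.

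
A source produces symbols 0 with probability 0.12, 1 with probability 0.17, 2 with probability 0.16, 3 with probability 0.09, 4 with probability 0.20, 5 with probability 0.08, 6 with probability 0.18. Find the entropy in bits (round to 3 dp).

H = −Σ pᵢ log₂ pᵢ.
−0.12·log₂(0.12) = 0.3671
−0.17·log₂(0.17) = 0.4346
−0.16·log₂(0.16) = 0.4230
−0.09·log₂(0.09) = 0.3127
−0.20·log₂(0.20) = 0.4644
−0.08·log₂(0.08) = 0.2915
−0.18·log₂(0.18) = 0.4453
Sum ≈ 2.7385 → 2.739 bits.

2.739 bits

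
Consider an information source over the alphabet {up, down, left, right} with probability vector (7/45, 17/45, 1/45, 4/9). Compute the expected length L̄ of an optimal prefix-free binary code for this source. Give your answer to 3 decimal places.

Repeatedly combine the two least-probable nodes; the expected code length is the sum of the merged weights.
merge 1/45 + 7/45 → 8/45
merge 8/45 + 17/45 → 5/9
merge 4/9 + 5/9 → 1
L = 8/45 + 5/9 + 1 = 26/15 ≈ 1.733 bits/symbol.

1.733 bits/symbol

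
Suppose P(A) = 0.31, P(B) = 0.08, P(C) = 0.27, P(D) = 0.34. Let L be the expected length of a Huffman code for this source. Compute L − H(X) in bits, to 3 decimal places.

0.146 bits

Entropy H = −Σ p log₂ p ≈ 1.8545 bits.
Huffman merges: 2/25+27/100→7/20; 31/100+17/50→13/20; 7/20+13/20→1. L = 2 ≈ 2.0000.
L − H = 2.0000 − 1.8545 = 0.146 bits.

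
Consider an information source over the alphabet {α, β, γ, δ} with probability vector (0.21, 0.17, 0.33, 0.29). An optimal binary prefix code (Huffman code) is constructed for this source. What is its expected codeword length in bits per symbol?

2 bits/symbol

Repeatedly combine the two least-probable nodes; the expected code length is the sum of the merged weights.
merge 17/100 + 21/100 → 19/50
merge 29/100 + 33/100 → 31/50
merge 19/50 + 31/50 → 1
L = 19/50 + 31/50 + 1 = 2 bits/symbol.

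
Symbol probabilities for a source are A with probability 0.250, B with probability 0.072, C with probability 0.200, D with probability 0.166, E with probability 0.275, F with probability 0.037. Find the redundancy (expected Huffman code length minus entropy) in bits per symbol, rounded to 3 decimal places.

0.028 bits

Entropy H = −Σ p log₂ p ≈ 2.3559 bits.
Huffman merges: 37/1000+9/125→109/1000; 109/1000+83/500→11/40; 1/5+1/4→9/20; 11/40+11/40→11/20; 9/20+11/20→1. L = 298/125 ≈ 2.3840.
L − H = 2.3840 − 2.3559 = 0.028 bits.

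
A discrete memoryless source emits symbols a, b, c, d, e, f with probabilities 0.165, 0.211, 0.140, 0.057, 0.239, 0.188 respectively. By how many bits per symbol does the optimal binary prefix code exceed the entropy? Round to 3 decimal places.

Entropy H = −Σ p log₂ p ≈ 2.4820 bits.
Huffman merges: 57/1000+7/50→197/1000; 33/200+47/250→353/1000; 197/1000+211/1000→51/125; 239/1000+353/1000→74/125; 51/125+74/125→1. L = 51/20 ≈ 2.5500.
L − H = 2.5500 − 2.4820 = 0.068 bits.

0.068 bits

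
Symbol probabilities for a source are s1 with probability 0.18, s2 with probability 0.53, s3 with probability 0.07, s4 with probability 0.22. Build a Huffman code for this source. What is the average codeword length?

1.72 bits/symbol

Repeatedly combine the two least-probable nodes; the expected code length is the sum of the merged weights.
merge 7/100 + 9/50 → 1/4
merge 11/50 + 1/4 → 47/100
merge 47/100 + 53/100 → 1
L = 1/4 + 47/100 + 1 = 43/25 = 1.72 bits/symbol.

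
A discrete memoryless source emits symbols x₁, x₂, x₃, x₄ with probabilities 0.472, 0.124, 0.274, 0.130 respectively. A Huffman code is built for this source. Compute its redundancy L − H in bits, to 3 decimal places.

0.003 bits

Entropy H = −Σ p log₂ p ≈ 1.7791 bits.
Huffman merges: 31/250+13/100→127/500; 127/500+137/500→66/125; 59/125+66/125→1. L = 891/500 ≈ 1.7820.
L − H = 1.7820 − 1.7791 = 0.003 bits.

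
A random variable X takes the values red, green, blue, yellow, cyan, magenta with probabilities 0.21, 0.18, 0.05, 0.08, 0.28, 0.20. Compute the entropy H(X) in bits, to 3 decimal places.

2.404 bits

H = −Σ pᵢ log₂ pᵢ.
−0.21·log₂(0.21) = 0.4728
−0.18·log₂(0.18) = 0.4453
−0.05·log₂(0.05) = 0.2161
−0.08·log₂(0.08) = 0.2915
−0.28·log₂(0.28) = 0.5142
−0.20·log₂(0.20) = 0.4644
Sum ≈ 2.4043 → 2.404 bits.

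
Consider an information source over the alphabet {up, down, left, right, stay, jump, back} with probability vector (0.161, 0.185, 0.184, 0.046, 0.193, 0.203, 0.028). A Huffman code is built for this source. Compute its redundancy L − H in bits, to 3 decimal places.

Entropy H = −Σ p log₂ p ≈ 2.5978 bits.
Huffman merges: 7/250+23/500→37/500; 37/500+161/1000→47/200; 23/125+37/200→369/1000; 193/1000+203/1000→99/250; 47/200+369/1000→151/250; 99/250+151/250→1. L = 1339/500 ≈ 2.6780.
L − H = 2.6780 − 2.5978 = 0.080 bits.

0.080 bits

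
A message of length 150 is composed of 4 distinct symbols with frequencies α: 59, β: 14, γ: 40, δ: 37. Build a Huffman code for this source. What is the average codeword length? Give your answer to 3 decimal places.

Probabilities are the counts divided by 150.
Repeatedly combine the two least-probable nodes; the expected code length is the sum of the merged weights.
merge 7/75 + 37/150 → 17/50
merge 4/15 + 17/50 → 91/150
merge 59/150 + 91/150 → 1
L = 17/50 + 91/150 + 1 = 146/75 ≈ 1.947 bits/symbol.

1.947 bits/symbol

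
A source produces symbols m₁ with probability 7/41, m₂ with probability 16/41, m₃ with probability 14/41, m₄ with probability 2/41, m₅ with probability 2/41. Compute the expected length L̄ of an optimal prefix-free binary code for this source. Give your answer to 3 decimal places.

1.976 bits/symbol

Repeatedly combine the two least-probable nodes; the expected code length is the sum of the merged weights.
merge 2/41 + 2/41 → 4/41
merge 4/41 + 7/41 → 11/41
merge 11/41 + 14/41 → 25/41
merge 16/41 + 25/41 → 1
L = 4/41 + 11/41 + 25/41 + 1 = 81/41 ≈ 1.976 bits/symbol.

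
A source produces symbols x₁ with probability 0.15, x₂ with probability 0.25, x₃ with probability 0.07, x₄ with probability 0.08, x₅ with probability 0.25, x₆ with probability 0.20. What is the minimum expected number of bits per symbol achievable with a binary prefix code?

2.45 bits/symbol

Repeatedly combine the two least-probable nodes; the expected code length is the sum of the merged weights.
merge 7/100 + 2/25 → 3/20
merge 3/20 + 3/20 → 3/10
merge 1/5 + 1/4 → 9/20
merge 1/4 + 3/10 → 11/20
merge 9/20 + 11/20 → 1
L = 3/20 + 3/10 + 9/20 + 11/20 + 1 = 49/20 = 2.45 bits/symbol.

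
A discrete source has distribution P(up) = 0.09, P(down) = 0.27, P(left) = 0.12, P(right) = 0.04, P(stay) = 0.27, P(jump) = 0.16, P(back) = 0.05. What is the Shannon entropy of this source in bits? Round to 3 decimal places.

H = −Σ pᵢ log₂ pᵢ.
−0.09·log₂(0.09) = 0.3127
−0.27·log₂(0.27) = 0.5100
−0.12·log₂(0.12) = 0.3671
−0.04·log₂(0.04) = 0.1858
−0.27·log₂(0.27) = 0.5100
−0.16·log₂(0.16) = 0.4230
−0.05·log₂(0.05) = 0.2161
Sum ≈ 2.5246 → 2.525 bits.

2.525 bits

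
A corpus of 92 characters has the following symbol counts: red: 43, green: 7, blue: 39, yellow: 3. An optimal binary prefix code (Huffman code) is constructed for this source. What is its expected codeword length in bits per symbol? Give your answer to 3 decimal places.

Probabilities are the counts divided by 92.
Repeatedly combine the two least-probable nodes; the expected code length is the sum of the merged weights.
merge 3/92 + 7/92 → 5/46
merge 5/46 + 39/92 → 49/92
merge 43/92 + 49/92 → 1
L = 5/46 + 49/92 + 1 = 151/92 ≈ 1.641 bits/symbol.

1.641 bits/symbol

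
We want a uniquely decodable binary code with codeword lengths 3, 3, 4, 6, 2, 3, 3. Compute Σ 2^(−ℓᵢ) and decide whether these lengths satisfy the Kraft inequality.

0.828125; yes

With common denominator 2^6 = 64: Σ 2^(−ℓᵢ) = 8/64 + 8/64 + 4/64 + 1/64 + 16/64 + 8/64 + 8/64 = 53/64 = 0.828125.
Kraft's inequality requires Σ ≤ 1; here Σ = 0.828125 ≤ 1, so such a prefix code exists.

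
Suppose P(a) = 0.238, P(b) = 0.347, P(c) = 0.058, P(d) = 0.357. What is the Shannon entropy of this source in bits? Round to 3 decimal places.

H = −Σ pᵢ log₂ pᵢ.
−0.238·log₂(0.238) = 0.4929
−0.347·log₂(0.347) = 0.5299
−0.058·log₂(0.058) = 0.2383
−0.357·log₂(0.357) = 0.5305
Sum ≈ 1.7915 → 1.792 bits.

1.792 bits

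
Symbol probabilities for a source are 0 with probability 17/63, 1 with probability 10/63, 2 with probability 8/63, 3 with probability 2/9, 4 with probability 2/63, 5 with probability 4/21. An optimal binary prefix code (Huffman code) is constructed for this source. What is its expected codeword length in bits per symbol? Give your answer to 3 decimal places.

2.476 bits/symbol

Repeatedly combine the two least-probable nodes; the expected code length is the sum of the merged weights.
merge 2/63 + 8/63 → 10/63
merge 10/63 + 10/63 → 20/63
merge 4/21 + 2/9 → 26/63
merge 17/63 + 20/63 → 37/63
merge 26/63 + 37/63 → 1
L = 10/63 + 20/63 + 26/63 + 37/63 + 1 = 52/21 ≈ 2.476 bits/symbol.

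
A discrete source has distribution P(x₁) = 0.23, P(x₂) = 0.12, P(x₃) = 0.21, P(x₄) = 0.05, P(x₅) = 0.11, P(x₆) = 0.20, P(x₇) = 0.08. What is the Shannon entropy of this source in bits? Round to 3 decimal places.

H = −Σ pᵢ log₂ pᵢ.
−0.23·log₂(0.23) = 0.4877
−0.12·log₂(0.12) = 0.3671
−0.21·log₂(0.21) = 0.4728
−0.05·log₂(0.05) = 0.2161
−0.11·log₂(0.11) = 0.3503
−0.20·log₂(0.20) = 0.4644
−0.08·log₂(0.08) = 0.2915
Sum ≈ 2.6498 → 2.650 bits.

2.650 bits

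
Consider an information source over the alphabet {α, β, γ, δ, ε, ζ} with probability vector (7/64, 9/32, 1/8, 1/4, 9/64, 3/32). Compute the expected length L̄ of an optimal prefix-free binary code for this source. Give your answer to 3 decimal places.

2.469 bits/symbol

Repeatedly combine the two least-probable nodes; the expected code length is the sum of the merged weights.
merge 3/32 + 7/64 → 13/64
merge 1/8 + 9/64 → 17/64
merge 13/64 + 1/4 → 29/64
merge 17/64 + 9/32 → 35/64
merge 29/64 + 35/64 → 1
L = 13/64 + 17/64 + 29/64 + 35/64 + 1 = 79/32 ≈ 2.469 bits/symbol.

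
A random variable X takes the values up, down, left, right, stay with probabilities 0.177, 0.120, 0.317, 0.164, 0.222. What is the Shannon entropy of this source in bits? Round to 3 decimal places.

2.244 bits

H = −Σ pᵢ log₂ pᵢ.
−0.177·log₂(0.177) = 0.4422
−0.120·log₂(0.120) = 0.3671
−0.317·log₂(0.317) = 0.5254
−0.164·log₂(0.164) = 0.4278
−0.222·log₂(0.222) = 0.4820
Sum ≈ 2.2444 → 2.244 bits.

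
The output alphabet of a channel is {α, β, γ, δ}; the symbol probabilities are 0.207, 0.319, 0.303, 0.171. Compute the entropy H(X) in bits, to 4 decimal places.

1.9538 bits

H = −Σ pᵢ log₂ pᵢ.
−0.207·log₂(0.207) = 0.4704
−0.319·log₂(0.319) = 0.5258
−0.303·log₂(0.303) = 0.5220
−0.171·log₂(0.171) = 0.4357
Sum ≈ 1.9538 → 1.9538 bits.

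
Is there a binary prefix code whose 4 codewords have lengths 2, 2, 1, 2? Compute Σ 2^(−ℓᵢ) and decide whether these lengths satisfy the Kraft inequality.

With common denominator 2^2 = 4: Σ 2^(−ℓᵢ) = 1/4 + 1/4 + 2/4 + 1/4 = 5/4 = 1.25.
Kraft's inequality requires Σ ≤ 1; here Σ = 1.25 > 1, so no such prefix code exists.

1.25; no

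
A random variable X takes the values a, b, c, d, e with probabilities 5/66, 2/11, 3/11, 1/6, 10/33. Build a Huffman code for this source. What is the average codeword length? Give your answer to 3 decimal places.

Repeatedly combine the two least-probable nodes; the expected code length is the sum of the merged weights.
merge 5/66 + 1/6 → 8/33
merge 2/11 + 8/33 → 14/33
merge 3/11 + 10/33 → 19/33
merge 14/33 + 19/33 → 1
L = 8/33 + 14/33 + 19/33 + 1 = 74/33 ≈ 2.242 bits/symbol.

2.242 bits/symbol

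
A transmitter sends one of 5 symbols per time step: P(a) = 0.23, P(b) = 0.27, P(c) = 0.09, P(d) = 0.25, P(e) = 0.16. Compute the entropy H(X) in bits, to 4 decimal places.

H = −Σ pᵢ log₂ pᵢ.
−0.23·log₂(0.23) = 0.4877
−0.27·log₂(0.27) = 0.5100
−0.09·log₂(0.09) = 0.3127
−0.25·log₂(0.25) = 0.5000
−0.16·log₂(0.16) = 0.4230
Sum ≈ 2.2334 → 2.2334 bits.

2.2334 bits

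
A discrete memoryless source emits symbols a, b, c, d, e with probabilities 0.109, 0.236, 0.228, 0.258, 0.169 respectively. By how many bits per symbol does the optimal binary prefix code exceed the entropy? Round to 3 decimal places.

Entropy H = −Σ p log₂ p ≈ 2.2642 bits.
Huffman merges: 109/1000+169/1000→139/500; 57/250+59/250→58/125; 129/500+139/500→67/125; 58/125+67/125→1. L = 1139/500 ≈ 2.2780.
L − H = 2.2780 − 2.2642 = 0.014 bits.

0.014 bits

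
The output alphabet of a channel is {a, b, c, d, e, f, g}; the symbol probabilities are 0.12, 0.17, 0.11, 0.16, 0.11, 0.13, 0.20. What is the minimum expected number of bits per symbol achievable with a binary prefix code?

2.8 bits/symbol

Repeatedly combine the two least-probable nodes; the expected code length is the sum of the merged weights.
merge 11/100 + 11/100 → 11/50
merge 3/25 + 13/100 → 1/4
merge 4/25 + 17/100 → 33/100
merge 1/5 + 11/50 → 21/50
merge 1/4 + 33/100 → 29/50
merge 21/50 + 29/50 → 1
L = 11/50 + 1/4 + 33/100 + 21/50 + 29/50 + 1 = 14/5 = 2.8 bits/symbol.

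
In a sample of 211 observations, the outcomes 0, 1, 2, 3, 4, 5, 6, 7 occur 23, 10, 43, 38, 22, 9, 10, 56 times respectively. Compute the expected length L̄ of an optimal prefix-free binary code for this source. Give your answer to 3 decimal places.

2.758 bits/symbol

Probabilities are the counts divided by 211.
Repeatedly combine the two least-probable nodes; the expected code length is the sum of the merged weights.
merge 9/211 + 10/211 → 19/211
merge 10/211 + 19/211 → 29/211
merge 22/211 + 23/211 → 45/211
merge 29/211 + 38/211 → 67/211
merge 43/211 + 45/211 → 88/211
merge 56/211 + 67/211 → 123/211
merge 88/211 + 123/211 → 1
L = 19/211 + 29/211 + 45/211 + 67/211 + 88/211 + 123/211 + 1 = 582/211 ≈ 2.758 bits/symbol.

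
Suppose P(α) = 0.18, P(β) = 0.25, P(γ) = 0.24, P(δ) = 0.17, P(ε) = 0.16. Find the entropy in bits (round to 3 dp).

H = −Σ pᵢ log₂ pᵢ.
−0.18·log₂(0.18) = 0.4453
−0.25·log₂(0.25) = 0.5000
−0.24·log₂(0.24) = 0.4941
−0.17·log₂(0.17) = 0.4346
−0.16·log₂(0.16) = 0.4230
Sum ≈ 2.2970 → 2.297 bits.

2.297 bits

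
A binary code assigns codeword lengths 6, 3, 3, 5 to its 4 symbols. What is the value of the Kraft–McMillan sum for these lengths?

With common denominator 2^6 = 64: Σ 2^(−ℓᵢ) = 1/64 + 8/64 + 8/64 + 2/64 = 19/64 = 0.296875.

0.296875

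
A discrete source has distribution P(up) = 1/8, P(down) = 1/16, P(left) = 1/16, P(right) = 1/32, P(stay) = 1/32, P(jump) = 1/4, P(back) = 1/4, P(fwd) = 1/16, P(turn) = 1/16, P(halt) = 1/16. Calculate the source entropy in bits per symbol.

2.9375 bits

Each probability is a power of 1/2, so log₂(1/p) is an integer.
H = Σ p·log₂(1/p) = 1/8·3 + 1/16·4 + 1/16·4 + 1/32·5 + 1/32·5 + 1/4·2 + 1/4·2 + 1/16·4 + 1/16·4 + 1/16·4 = 2.9375 bits.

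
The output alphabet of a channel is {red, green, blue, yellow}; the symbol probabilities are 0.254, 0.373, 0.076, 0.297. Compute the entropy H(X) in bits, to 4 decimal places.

H = −Σ pᵢ log₂ pᵢ.
−0.254·log₂(0.254) = 0.5022
−0.373·log₂(0.373) = 0.5307
−0.076·log₂(0.076) = 0.2826
−0.297·log₂(0.297) = 0.5202
Sum ≈ 1.8356 → 1.8356 bits.

1.8356 bits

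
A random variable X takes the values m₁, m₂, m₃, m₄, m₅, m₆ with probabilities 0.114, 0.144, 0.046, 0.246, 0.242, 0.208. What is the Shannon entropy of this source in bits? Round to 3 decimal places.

H = −Σ pᵢ log₂ pᵢ.
−0.114·log₂(0.114) = 0.3571
−0.144·log₂(0.144) = 0.4026
−0.046·log₂(0.046) = 0.2043
−0.246·log₂(0.246) = 0.4977
−0.242·log₂(0.242) = 0.4954
−0.208·log₂(0.208) = 0.4712
Sum ≈ 2.4284 → 2.428 bits.

2.428 bits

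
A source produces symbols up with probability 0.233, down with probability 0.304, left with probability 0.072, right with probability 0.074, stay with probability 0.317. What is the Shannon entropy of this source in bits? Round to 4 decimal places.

H = −Σ pᵢ log₂ pᵢ.
−0.233·log₂(0.233) = 0.4897
−0.304·log₂(0.304) = 0.5222
−0.072·log₂(0.072) = 0.2733
−0.074·log₂(0.074) = 0.2780
−0.317·log₂(0.317) = 0.5254
Sum ≈ 2.0886 → 2.0886 bits.

2.0886 bits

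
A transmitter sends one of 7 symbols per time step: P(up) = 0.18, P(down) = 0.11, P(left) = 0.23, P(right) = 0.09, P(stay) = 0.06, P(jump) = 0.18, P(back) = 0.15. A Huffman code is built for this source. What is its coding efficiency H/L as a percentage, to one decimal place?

Entropy H = −Σ p log₂ p ≈ 2.6953 bits.
Huffman merges: 3/50+9/100→3/20; 11/100+3/20→13/50; 3/20+9/50→33/100; 9/50+23/100→41/100; 13/50+33/100→59/100; 41/100+59/100→1. L = 137/50 ≈ 2.7400.
Efficiency = H/L = 2.6953/2.7400 = 98.4%.

98.4%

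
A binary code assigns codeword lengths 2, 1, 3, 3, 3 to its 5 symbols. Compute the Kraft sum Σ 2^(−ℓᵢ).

1.125

With common denominator 2^3 = 8: Σ 2^(−ℓᵢ) = 2/8 + 4/8 + 1/8 + 1/8 + 1/8 = 9/8 = 1.125.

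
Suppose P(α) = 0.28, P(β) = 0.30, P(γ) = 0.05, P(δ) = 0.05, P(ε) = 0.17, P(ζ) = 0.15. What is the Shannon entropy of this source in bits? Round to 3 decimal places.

H = −Σ pᵢ log₂ pᵢ.
−0.28·log₂(0.28) = 0.5142
−0.30·log₂(0.30) = 0.5211
−0.05·log₂(0.05) = 0.2161
−0.05·log₂(0.05) = 0.2161
−0.17·log₂(0.17) = 0.4346
−0.15·log₂(0.15) = 0.4105
Sum ≈ 2.3126 → 2.313 bits.

2.313 bits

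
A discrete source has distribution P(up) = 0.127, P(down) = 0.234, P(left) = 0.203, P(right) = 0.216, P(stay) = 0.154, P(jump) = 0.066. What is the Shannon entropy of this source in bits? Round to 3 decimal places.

H = −Σ pᵢ log₂ pᵢ.
−0.127·log₂(0.127) = 0.3781
−0.234·log₂(0.234) = 0.4903
−0.203·log₂(0.203) = 0.4670
−0.216·log₂(0.216) = 0.4776
−0.154·log₂(0.154) = 0.4156
−0.066·log₂(0.066) = 0.2588
Sum ≈ 2.4874 → 2.487 bits.

2.487 bits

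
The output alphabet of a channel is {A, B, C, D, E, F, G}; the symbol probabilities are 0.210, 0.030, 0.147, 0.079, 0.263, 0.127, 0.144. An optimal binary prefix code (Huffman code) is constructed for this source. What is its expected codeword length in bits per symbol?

Repeatedly combine the two least-probable nodes; the expected code length is the sum of the merged weights.
merge 3/100 + 79/1000 → 109/1000
merge 109/1000 + 127/1000 → 59/250
merge 18/125 + 147/1000 → 291/1000
merge 21/100 + 59/250 → 223/500
merge 263/1000 + 291/1000 → 277/500
merge 223/500 + 277/500 → 1
L = 109/1000 + 59/250 + 291/1000 + 223/500 + 277/500 + 1 = 659/250 = 2.636 bits/symbol.

2.636 bits/symbol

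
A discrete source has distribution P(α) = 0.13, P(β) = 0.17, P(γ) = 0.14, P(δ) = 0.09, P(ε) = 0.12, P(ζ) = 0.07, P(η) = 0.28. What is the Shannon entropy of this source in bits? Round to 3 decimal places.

H = −Σ pᵢ log₂ pᵢ.
−0.13·log₂(0.13) = 0.3826
−0.17·log₂(0.17) = 0.4346
−0.14·log₂(0.14) = 0.3971
−0.09·log₂(0.09) = 0.3127
−0.12·log₂(0.12) = 0.3671
−0.07·log₂(0.07) = 0.2686
−0.28·log₂(0.28) = 0.5142
Sum ≈ 2.6768 → 2.677 bits.

2.677 bits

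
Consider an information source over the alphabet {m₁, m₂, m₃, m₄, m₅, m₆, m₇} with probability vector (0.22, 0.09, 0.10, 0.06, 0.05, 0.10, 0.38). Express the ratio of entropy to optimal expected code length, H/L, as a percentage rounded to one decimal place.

97.5%

Entropy H = −Σ p log₂ p ≈ 2.4477 bits.
Huffman merges: 1/20+3/50→11/100; 9/100+1/10→19/100; 1/10+11/100→21/100; 19/100+21/100→2/5; 11/50+19/50→3/5; 2/5+3/5→1. L = 251/100 ≈ 2.5100.
Efficiency = H/L = 2.4477/2.5100 = 97.5%.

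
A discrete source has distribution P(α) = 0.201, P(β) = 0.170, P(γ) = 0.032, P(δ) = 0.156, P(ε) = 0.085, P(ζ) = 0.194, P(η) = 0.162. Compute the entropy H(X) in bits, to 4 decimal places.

H = −Σ pᵢ log₂ pᵢ.
−0.201·log₂(0.201) = 0.4653
−0.170·log₂(0.170) = 0.4346
−0.032·log₂(0.032) = 0.1589
−0.156·log₂(0.156) = 0.4181
−0.085·log₂(0.085) = 0.3023
−0.194·log₂(0.194) = 0.4590
−0.162·log₂(0.162) = 0.4254
Sum ≈ 2.6636 → 2.6636 bits.

2.6636 bits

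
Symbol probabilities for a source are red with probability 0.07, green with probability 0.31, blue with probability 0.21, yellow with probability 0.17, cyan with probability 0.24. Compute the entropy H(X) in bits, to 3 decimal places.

H = −Σ pᵢ log₂ pᵢ.
−0.07·log₂(0.07) = 0.2686
−0.31·log₂(0.31) = 0.5238
−0.21·log₂(0.21) = 0.4728
−0.17·log₂(0.17) = 0.4346
−0.24·log₂(0.24) = 0.4941
Sum ≈ 2.1939 → 2.194 bits.

2.194 bits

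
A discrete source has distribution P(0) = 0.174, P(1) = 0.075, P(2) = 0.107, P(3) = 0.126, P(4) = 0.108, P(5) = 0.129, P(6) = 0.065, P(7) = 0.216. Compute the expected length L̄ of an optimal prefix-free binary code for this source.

2.924 bits/symbol

Repeatedly combine the two least-probable nodes; the expected code length is the sum of the merged weights.
merge 13/200 + 3/40 → 7/50
merge 107/1000 + 27/250 → 43/200
merge 63/500 + 129/1000 → 51/200
merge 7/50 + 87/500 → 157/500
merge 43/200 + 27/125 → 431/1000
merge 51/200 + 157/500 → 569/1000
merge 431/1000 + 569/1000 → 1
L = 7/50 + 43/200 + 51/200 + 157/500 + 431/1000 + 569/1000 + 1 = 731/250 = 2.924 bits/symbol.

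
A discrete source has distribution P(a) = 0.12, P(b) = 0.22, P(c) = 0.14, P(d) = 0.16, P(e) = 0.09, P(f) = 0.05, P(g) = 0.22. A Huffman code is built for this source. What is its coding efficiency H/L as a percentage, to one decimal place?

99.2%

Entropy H = −Σ p log₂ p ≈ 2.6771 bits.
Huffman merges: 1/20+9/100→7/50; 3/25+7/50→13/50; 7/50+4/25→3/10; 11/50+11/50→11/25; 13/50+3/10→14/25; 11/25+14/25→1. L = 27/10 ≈ 2.7000.
Efficiency = H/L = 2.6771/2.7000 = 99.2%.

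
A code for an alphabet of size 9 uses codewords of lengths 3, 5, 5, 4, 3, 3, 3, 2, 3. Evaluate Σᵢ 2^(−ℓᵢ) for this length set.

With common denominator 2^5 = 32: Σ 2^(−ℓᵢ) = 4/32 + 1/32 + 1/32 + 2/32 + 4/32 + 4/32 + 4/32 + 8/32 + 4/32 = 32/32 = 1.

1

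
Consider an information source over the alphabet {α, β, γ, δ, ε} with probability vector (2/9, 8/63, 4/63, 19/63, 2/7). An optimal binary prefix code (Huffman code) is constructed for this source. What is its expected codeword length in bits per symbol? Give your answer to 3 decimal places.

2.190 bits/symbol

Repeatedly combine the two least-probable nodes; the expected code length is the sum of the merged weights.
merge 4/63 + 8/63 → 4/21
merge 4/21 + 2/9 → 26/63
merge 2/7 + 19/63 → 37/63
merge 26/63 + 37/63 → 1
L = 4/21 + 26/63 + 37/63 + 1 = 46/21 ≈ 2.190 bits/symbol.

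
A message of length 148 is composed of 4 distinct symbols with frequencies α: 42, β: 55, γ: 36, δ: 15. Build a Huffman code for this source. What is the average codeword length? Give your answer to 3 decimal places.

Probabilities are the counts divided by 148.
Repeatedly combine the two least-probable nodes; the expected code length is the sum of the merged weights.
merge 15/148 + 9/37 → 51/148
merge 21/74 + 51/148 → 93/148
merge 55/148 + 93/148 → 1
L = 51/148 + 93/148 + 1 = 73/37 ≈ 1.973 bits/symbol.

1.973 bits/symbol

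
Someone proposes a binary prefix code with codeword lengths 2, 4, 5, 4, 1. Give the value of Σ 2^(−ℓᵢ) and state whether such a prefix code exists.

0.90625; yes

With common denominator 2^5 = 32: Σ 2^(−ℓᵢ) = 8/32 + 2/32 + 1/32 + 2/32 + 16/32 = 29/32 = 0.90625.
Kraft's inequality requires Σ ≤ 1; here Σ = 0.90625 ≤ 1, so such a prefix code exists.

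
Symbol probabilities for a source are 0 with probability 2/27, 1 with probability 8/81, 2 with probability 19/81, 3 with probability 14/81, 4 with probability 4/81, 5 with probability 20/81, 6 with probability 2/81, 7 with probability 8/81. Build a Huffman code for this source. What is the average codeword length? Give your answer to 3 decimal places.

Repeatedly combine the two least-probable nodes; the expected code length is the sum of the merged weights.
merge 2/81 + 4/81 → 2/27
merge 2/27 + 2/27 → 4/27
merge 8/81 + 8/81 → 16/81
merge 4/27 + 14/81 → 26/81
merge 16/81 + 19/81 → 35/81
merge 20/81 + 26/81 → 46/81
merge 35/81 + 46/81 → 1
L = 2/27 + 4/27 + 16/81 + 26/81 + 35/81 + 46/81 + 1 = 74/27 ≈ 2.741 bits/symbol.

2.741 bits/symbol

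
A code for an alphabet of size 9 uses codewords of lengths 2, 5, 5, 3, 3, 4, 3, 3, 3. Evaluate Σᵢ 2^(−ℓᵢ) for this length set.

1

With common denominator 2^5 = 32: Σ 2^(−ℓᵢ) = 8/32 + 1/32 + 1/32 + 4/32 + 4/32 + 2/32 + 4/32 + 4/32 + 4/32 = 32/32 = 1.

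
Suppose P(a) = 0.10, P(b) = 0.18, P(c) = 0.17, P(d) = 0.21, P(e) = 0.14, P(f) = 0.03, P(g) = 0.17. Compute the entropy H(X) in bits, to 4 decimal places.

2.6684 bits

H = −Σ pᵢ log₂ pᵢ.
−0.10·log₂(0.10) = 0.3322
−0.18·log₂(0.18) = 0.4453
−0.17·log₂(0.17) = 0.4346
−0.21·log₂(0.21) = 0.4728
−0.14·log₂(0.14) = 0.3971
−0.03·log₂(0.03) = 0.1518
−0.17·log₂(0.17) = 0.4346
Sum ≈ 2.6684 → 2.6684 bits.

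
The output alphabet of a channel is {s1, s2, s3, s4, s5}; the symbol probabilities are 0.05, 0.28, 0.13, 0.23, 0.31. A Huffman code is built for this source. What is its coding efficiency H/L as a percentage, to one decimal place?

97.5%

Entropy H = −Σ p log₂ p ≈ 2.1244 bits.
Huffman merges: 1/20+13/100→9/50; 9/50+23/100→41/100; 7/25+31/100→59/100; 41/100+59/100→1. L = 109/50 ≈ 2.1800.
Efficiency = H/L = 2.1244/2.1800 = 97.5%.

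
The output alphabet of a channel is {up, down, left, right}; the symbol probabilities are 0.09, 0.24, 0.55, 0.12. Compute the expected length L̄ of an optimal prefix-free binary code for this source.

1.66 bits/symbol

Repeatedly combine the two least-probable nodes; the expected code length is the sum of the merged weights.
merge 9/100 + 3/25 → 21/100
merge 21/100 + 6/25 → 9/20
merge 9/20 + 11/20 → 1
L = 21/100 + 9/20 + 1 = 83/50 = 1.66 bits/symbol.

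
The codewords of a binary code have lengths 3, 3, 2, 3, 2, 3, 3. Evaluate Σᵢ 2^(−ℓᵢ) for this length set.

With common denominator 2^3 = 8: Σ 2^(−ℓᵢ) = 1/8 + 1/8 + 2/8 + 1/8 + 2/8 + 1/8 + 1/8 = 9/8 = 1.125.

1.125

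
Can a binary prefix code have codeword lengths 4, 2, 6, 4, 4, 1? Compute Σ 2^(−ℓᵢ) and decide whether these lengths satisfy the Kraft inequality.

0.953125; yes

With common denominator 2^6 = 64: Σ 2^(−ℓᵢ) = 4/64 + 16/64 + 1/64 + 4/64 + 4/64 + 32/64 = 61/64 = 0.953125.
Kraft's inequality requires Σ ≤ 1; here Σ = 0.953125 ≤ 1, so such a prefix code exists.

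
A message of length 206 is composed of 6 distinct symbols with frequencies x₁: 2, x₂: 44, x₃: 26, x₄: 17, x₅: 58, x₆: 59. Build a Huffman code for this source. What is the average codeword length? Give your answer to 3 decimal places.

Probabilities are the counts divided by 206.
Repeatedly combine the two least-probable nodes; the expected code length is the sum of the merged weights.
merge 1/103 + 17/206 → 19/206
merge 19/206 + 13/103 → 45/206
merge 22/103 + 45/206 → 89/206
merge 29/103 + 59/206 → 117/206
merge 89/206 + 117/206 → 1
L = 19/206 + 45/206 + 89/206 + 117/206 + 1 = 238/103 ≈ 2.311 bits/symbol.

2.311 bits/symbol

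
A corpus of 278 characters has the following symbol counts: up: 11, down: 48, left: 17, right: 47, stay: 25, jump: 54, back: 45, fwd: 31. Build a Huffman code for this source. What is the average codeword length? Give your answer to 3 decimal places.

2.906 bits/symbol

Probabilities are the counts divided by 278.
Repeatedly combine the two least-probable nodes; the expected code length is the sum of the merged weights.
merge 11/278 + 17/278 → 14/139
merge 25/278 + 14/139 → 53/278
merge 31/278 + 45/278 → 38/139
merge 47/278 + 24/139 → 95/278
merge 53/278 + 27/139 → 107/278
merge 38/139 + 95/278 → 171/278
merge 107/278 + 171/278 → 1
L = 14/139 + 53/278 + 38/139 + 95/278 + 107/278 + 171/278 + 1 = 404/139 ≈ 2.906 bits/symbol.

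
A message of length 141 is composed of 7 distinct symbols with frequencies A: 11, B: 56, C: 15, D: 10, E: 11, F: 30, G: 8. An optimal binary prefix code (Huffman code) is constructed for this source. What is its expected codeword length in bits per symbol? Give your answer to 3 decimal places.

2.489 bits/symbol

Probabilities are the counts divided by 141.
Repeatedly combine the two least-probable nodes; the expected code length is the sum of the merged weights.
merge 8/141 + 10/141 → 6/47
merge 11/141 + 11/141 → 22/141
merge 5/47 + 6/47 → 11/47
merge 22/141 + 10/47 → 52/141
merge 11/47 + 52/141 → 85/141
merge 56/141 + 85/141 → 1
L = 6/47 + 22/141 + 11/47 + 52/141 + 85/141 + 1 = 117/47 ≈ 2.489 bits/symbol.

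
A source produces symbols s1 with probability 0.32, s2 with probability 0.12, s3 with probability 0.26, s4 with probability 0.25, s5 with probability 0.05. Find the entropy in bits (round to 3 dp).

2.114 bits

H = −Σ pᵢ log₂ pᵢ.
−0.32·log₂(0.32) = 0.5260
−0.12·log₂(0.12) = 0.3671
−0.26·log₂(0.26) = 0.5053
−0.25·log₂(0.25) = 0.5000
−0.05·log₂(0.05) = 0.2161
Sum ≈ 2.1145 → 2.114 bits.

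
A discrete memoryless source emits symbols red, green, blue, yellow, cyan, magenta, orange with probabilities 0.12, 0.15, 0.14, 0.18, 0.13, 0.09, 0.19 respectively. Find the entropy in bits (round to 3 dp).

H = −Σ pᵢ log₂ pᵢ.
−0.12·log₂(0.12) = 0.3671
−0.15·log₂(0.15) = 0.4105
−0.14·log₂(0.14) = 0.3971
−0.18·log₂(0.18) = 0.4453
−0.13·log₂(0.13) = 0.3826
−0.09·log₂(0.09) = 0.3127
−0.19·log₂(0.19) = 0.4552
Sum ≈ 2.7706 → 2.771 bits.

2.771 bits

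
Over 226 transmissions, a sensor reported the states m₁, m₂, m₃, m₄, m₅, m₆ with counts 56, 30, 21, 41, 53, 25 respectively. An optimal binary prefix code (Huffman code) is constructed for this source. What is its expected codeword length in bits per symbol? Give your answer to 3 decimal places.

2.518 bits/symbol

Probabilities are the counts divided by 226.
Repeatedly combine the two least-probable nodes; the expected code length is the sum of the merged weights.
merge 21/226 + 25/226 → 23/113
merge 15/113 + 41/226 → 71/226
merge 23/113 + 53/226 → 99/226
merge 28/113 + 71/226 → 127/226
merge 99/226 + 127/226 → 1
L = 23/113 + 71/226 + 99/226 + 127/226 + 1 = 569/226 ≈ 2.518 bits/symbol.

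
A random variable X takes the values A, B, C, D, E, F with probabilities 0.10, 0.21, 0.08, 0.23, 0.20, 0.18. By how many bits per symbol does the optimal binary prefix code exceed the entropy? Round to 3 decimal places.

0.046 bits

Entropy H = −Σ p log₂ p ≈ 2.4939 bits.
Huffman merges: 2/25+1/10→9/50; 9/50+9/50→9/25; 1/5+21/100→41/100; 23/100+9/25→59/100; 41/100+59/100→1. L = 127/50 ≈ 2.5400.
L − H = 2.5400 − 2.4939 = 0.046 bits.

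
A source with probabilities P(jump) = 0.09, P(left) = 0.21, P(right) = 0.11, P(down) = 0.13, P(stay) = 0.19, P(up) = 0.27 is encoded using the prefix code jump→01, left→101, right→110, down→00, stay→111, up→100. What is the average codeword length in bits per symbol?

L̄ = Σ pᵢ·ℓᵢ = 0.09·2 + 0.21·3 + 0.11·3 + 0.13·2 + 0.19·3 + 0.27·3 = 2.78 bits/symbol.

2.78 bits/symbol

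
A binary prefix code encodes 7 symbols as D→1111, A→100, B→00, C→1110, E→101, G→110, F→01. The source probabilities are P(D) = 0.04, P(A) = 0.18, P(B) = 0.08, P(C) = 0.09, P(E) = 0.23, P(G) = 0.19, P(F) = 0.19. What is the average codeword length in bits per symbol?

2.86 bits/symbol

L̄ = Σ pᵢ·ℓᵢ = 0.04·4 + 0.18·3 + 0.08·2 + 0.09·4 + 0.23·3 + 0.19·3 + 0.19·2 = 2.86 bits/symbol.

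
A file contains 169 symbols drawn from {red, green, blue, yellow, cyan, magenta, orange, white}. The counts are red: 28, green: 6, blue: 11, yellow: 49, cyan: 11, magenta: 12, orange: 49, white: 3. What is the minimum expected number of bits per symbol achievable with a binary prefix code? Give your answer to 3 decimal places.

2.562 bits/symbol

Probabilities are the counts divided by 169.
Repeatedly combine the two least-probable nodes; the expected code length is the sum of the merged weights.
merge 3/169 + 6/169 → 9/169
merge 9/169 + 11/169 → 20/169
merge 11/169 + 12/169 → 23/169
merge 20/169 + 23/169 → 43/169
merge 28/169 + 43/169 → 71/169
merge 49/169 + 49/169 → 98/169
merge 71/169 + 98/169 → 1
L = 9/169 + 20/169 + 23/169 + 43/169 + 71/169 + 98/169 + 1 = 433/169 ≈ 2.562 bits/symbol.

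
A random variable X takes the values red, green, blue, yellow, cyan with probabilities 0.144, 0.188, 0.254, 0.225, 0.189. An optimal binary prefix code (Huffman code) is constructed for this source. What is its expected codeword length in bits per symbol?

Repeatedly combine the two least-probable nodes; the expected code length is the sum of the merged weights.
merge 18/125 + 47/250 → 83/250
merge 189/1000 + 9/40 → 207/500
merge 127/500 + 83/250 → 293/500
merge 207/500 + 293/500 → 1
L = 83/250 + 207/500 + 293/500 + 1 = 583/250 = 2.332 bits/symbol.

2.332 bits/symbol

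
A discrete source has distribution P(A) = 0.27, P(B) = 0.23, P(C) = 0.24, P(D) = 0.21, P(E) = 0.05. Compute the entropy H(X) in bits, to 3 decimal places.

2.181 bits

H = −Σ pᵢ log₂ pᵢ.
−0.27·log₂(0.27) = 0.5100
−0.23·log₂(0.23) = 0.4877
−0.24·log₂(0.24) = 0.4941
−0.21·log₂(0.21) = 0.4728
−0.05·log₂(0.05) = 0.2161
Sum ≈ 2.1807 → 2.181 bits.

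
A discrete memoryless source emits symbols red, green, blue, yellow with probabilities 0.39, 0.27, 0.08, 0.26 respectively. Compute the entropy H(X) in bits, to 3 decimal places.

H = −Σ pᵢ log₂ pᵢ.
−0.39·log₂(0.39) = 0.5298
−0.27·log₂(0.27) = 0.5100
−0.08·log₂(0.08) = 0.2915
−0.26·log₂(0.26) = 0.5053
Sum ≈ 1.8366 → 1.837 bits.

1.837 bits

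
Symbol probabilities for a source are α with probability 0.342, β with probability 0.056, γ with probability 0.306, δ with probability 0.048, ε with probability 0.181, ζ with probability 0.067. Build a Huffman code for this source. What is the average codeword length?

Repeatedly combine the two least-probable nodes; the expected code length is the sum of the merged weights.
merge 6/125 + 7/125 → 13/125
merge 67/1000 + 13/125 → 171/1000
merge 171/1000 + 181/1000 → 44/125
merge 153/500 + 171/500 → 81/125
merge 44/125 + 81/125 → 1
L = 13/125 + 171/1000 + 44/125 + 81/125 + 1 = 91/40 = 2.275 bits/symbol.

2.275 bits/symbol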